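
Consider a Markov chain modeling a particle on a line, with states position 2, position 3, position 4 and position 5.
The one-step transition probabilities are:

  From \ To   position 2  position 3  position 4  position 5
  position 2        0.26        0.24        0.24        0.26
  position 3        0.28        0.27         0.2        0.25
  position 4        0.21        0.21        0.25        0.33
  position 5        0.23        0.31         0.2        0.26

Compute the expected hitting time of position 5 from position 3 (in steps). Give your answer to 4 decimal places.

Let t(s) be the expected number of steps to first reach position 5 from state s, with t(position 5) = 0. Conditioning on the first step:
t(position 2) = 1 + 0.26·t(position 2) + 0.24·t(position 3) + 0.24·t(position 4)
t(position 3) = 1 + 0.28·t(position 2) + 0.27·t(position 3) + 0.2·t(position 4)
t(position 4) = 1 + 0.21·t(position 2) + 0.21·t(position 3) + 0.25·t(position 4)
Solving: t(position 2) = 3.6511, t(position 3) = 3.6995, t(position 4) = 3.3915.
Expected steps from position 3 to position 5: 3.6995.

3.6995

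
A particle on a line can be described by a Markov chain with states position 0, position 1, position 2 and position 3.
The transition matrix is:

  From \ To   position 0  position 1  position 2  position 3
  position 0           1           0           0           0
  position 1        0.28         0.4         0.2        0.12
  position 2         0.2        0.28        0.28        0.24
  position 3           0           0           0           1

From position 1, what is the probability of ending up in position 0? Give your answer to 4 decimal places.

Let h(s) be the probability of absorption at position 0 starting from transient state s. Then h(position 0) = 1 and h(position 3) = 0. By first-step analysis:
h(position 1) = 0.28·1 + 0.4·h(position 1) + 0.2·h(position 2) + 0.12·0
h(position 2) = 0.2·1 + 0.28·h(position 1) + 0.28·h(position 2) + 0.24·0
Solving: h(position 1) = 0.6426, h(position 2) = 0.5277.
Starting from position 1, the probability is 0.6426.

0.6426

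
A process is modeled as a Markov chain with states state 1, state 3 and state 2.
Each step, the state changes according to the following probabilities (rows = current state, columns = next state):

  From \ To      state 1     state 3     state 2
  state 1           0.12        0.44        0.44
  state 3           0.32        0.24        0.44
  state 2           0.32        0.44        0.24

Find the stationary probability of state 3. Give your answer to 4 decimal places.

Let the stationary distribution be π with π = πP and π_1 + π_2 + π_3 = 1.
π_1 = 0.12·π_1 + 0.32·π_2 + 0.32·π_3
π_2 = 0.44·π_1 + 0.24·π_2 + 0.44·π_3
Solving with the normalization constraint gives π = (0.2667, 0.3667, 0.3667).
So the stationary probability of state 3 is 0.3667.

0.3667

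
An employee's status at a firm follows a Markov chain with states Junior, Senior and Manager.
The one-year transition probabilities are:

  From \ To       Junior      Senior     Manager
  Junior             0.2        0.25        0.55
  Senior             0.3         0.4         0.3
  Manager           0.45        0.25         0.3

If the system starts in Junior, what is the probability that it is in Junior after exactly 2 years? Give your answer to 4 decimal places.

Sum over the intermediate state after 1 year:
P = P(Junior→Junior)·P(Junior→Junior) + P(Junior→Senior)·P(Senior→Junior) + P(Junior→Manager)·P(Manager→Junior)
  = 0.2×0.2 + 0.25×0.3 + 0.55×0.45
  = 0.0400 + 0.0750 + 0.2475 = 0.3625

0.3625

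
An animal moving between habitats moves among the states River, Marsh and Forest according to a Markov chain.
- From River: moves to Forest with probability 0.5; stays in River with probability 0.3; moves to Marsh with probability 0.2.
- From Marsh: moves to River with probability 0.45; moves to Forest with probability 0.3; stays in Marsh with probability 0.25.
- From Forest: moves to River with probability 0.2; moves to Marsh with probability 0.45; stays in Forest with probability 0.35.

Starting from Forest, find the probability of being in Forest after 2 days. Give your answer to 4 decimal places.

Sum over the intermediate state after 1 day:
P = P(Forest→River)·P(River→Forest) + P(Forest→Marsh)·P(Marsh→Forest) + P(Forest→Forest)·P(Forest→Forest)
  = 0.2×0.5 + 0.45×0.3 + 0.35×0.35
  = 0.1000 + 0.1350 + 0.1225 = 0.3575

0.3575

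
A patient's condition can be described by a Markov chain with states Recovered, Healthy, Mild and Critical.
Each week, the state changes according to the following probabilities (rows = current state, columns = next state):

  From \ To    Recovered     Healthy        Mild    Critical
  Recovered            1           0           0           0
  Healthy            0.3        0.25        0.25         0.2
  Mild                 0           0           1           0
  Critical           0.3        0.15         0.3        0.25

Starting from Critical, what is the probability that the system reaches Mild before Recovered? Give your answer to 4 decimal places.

Let h(s) be the probability of absorption at Mild starting from transient state s. Then h(Mild) = 1 and h(Recovered) = 0. By first-step analysis:
h(Healthy) = 0.3·0 + 0.25·h(Healthy) + 0.25·1 + 0.2·h(Critical)
h(Critical) = 0.3·0 + 0.15·h(Healthy) + 0.3·1 + 0.25·h(Critical)
Solving: h(Healthy) = 0.4648, h(Critical) = 0.4930.
Starting from Critical, the probability is 0.4930.

0.4930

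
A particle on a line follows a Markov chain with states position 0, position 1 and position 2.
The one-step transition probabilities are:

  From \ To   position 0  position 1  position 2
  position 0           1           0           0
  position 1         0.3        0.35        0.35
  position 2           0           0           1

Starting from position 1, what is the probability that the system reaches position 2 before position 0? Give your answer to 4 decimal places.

Let h(s) be the probability of absorption at position 2 starting from transient state s. Then h(position 2) = 1 and h(position 0) = 0. By first-step analysis:
h(position 1) = 0.3·0 + 0.35·h(position 1) + 0.35·1
Solving: h(position 1) = 0.5385.
Starting from position 1, the probability is 0.5385.

0.5385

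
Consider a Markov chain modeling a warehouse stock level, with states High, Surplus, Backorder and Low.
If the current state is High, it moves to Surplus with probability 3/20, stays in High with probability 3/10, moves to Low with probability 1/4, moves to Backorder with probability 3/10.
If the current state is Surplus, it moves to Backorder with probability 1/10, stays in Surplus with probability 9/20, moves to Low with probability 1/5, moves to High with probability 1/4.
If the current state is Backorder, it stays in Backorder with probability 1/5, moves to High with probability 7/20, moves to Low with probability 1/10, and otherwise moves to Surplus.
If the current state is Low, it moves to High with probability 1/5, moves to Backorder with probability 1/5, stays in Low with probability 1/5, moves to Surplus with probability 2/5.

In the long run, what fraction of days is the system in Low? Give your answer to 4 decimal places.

0.1943

Let the stationary distribution be π with π = πP and π_1 + π_2 + π_3 + π_4 = 1.
π_1 = 0.3·π_1 + 0.25·π_2 + 0.35·π_3 + 0.2·π_4
π_2 = 0.15·π_1 + 0.45·π_2 + 0.35·π_3 + 0.4·π_4
π_3 = 0.3·π_1 + 0.1·π_2 + 0.2·π_3 + 0.2·π_4
Solving with the normalization constraint gives π = (0.2733, 0.3390, 0.1934, 0.1943).
So the stationary probability of Low is 0.1943.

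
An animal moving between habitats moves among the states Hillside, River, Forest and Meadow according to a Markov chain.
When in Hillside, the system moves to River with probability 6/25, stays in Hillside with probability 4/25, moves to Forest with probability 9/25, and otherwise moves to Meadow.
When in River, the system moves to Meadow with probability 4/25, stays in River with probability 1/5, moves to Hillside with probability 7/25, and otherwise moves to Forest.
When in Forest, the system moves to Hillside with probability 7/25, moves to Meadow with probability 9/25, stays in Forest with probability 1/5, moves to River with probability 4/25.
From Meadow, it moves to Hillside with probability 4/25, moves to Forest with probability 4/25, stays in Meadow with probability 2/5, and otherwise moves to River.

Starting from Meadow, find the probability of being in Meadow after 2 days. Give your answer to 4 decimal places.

0.3008

Propagate the distribution vector 2 days from Meadow.
After 0 days: (0.0000, 0.0000, 0.0000, 1.0000)
After 1 day: (0.1600, 0.2800, 0.1600, 0.4000)
After 2 days: (0.2128, 0.2320, 0.2544, 0.3008)
P(in Meadow after 2 days) = 0.3008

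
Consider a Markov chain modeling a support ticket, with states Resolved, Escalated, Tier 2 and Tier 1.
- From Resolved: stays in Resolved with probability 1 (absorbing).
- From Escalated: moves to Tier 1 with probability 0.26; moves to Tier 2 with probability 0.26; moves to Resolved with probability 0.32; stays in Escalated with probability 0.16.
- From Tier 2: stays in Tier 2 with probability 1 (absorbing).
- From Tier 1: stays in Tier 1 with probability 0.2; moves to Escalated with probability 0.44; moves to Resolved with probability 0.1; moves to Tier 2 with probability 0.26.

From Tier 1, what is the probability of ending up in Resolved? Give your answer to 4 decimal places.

0.4032

Let h(s) be the probability of absorption at Resolved starting from transient state s. Then h(Resolved) = 1 and h(Tier 2) = 0. By first-step analysis:
h(Escalated) = 0.32·1 + 0.16·h(Escalated) + 0.26·0 + 0.26·h(Tier 1)
h(Tier 1) = 0.1·1 + 0.44·h(Escalated) + 0.26·0 + 0.2·h(Tier 1)
Solving: h(Escalated) = 0.5057, h(Tier 1) = 0.4032.
Starting from Tier 1, the probability is 0.4032.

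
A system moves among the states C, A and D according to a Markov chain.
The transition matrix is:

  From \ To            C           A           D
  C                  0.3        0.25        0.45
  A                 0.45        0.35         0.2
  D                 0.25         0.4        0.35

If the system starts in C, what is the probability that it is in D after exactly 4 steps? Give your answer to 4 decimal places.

Propagate the distribution vector 4 steps from C.
After 0 steps: (1.0000, 0.0000, 0.0000)
After 1 step: (0.3000, 0.2500, 0.4500)
After 2 steps: (0.3150, 0.3425, 0.3425)
After 3 steps: (0.3343, 0.3356, 0.3301)
After 4 steps: (0.3338, 0.3331, 0.3331)
P(in D after 4 steps) = 0.3331

0.3331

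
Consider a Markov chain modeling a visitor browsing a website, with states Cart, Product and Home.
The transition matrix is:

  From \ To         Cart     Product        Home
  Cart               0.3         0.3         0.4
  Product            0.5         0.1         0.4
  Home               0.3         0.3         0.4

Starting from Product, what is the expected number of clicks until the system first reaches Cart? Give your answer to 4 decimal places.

Let t(s) be the expected number of clicks to first reach Cart from state s, with t(Cart) = 0. Conditioning on the first click:
t(Product) = 1 + 0.1·t(Product) + 0.4·t(Home)
t(Home) = 1 + 0.3·t(Product) + 0.4·t(Home)
Solving: t(Product) = 2.3810, t(Home) = 2.8571.
Expected clicks from Product to Cart: 2.3810.

2.3810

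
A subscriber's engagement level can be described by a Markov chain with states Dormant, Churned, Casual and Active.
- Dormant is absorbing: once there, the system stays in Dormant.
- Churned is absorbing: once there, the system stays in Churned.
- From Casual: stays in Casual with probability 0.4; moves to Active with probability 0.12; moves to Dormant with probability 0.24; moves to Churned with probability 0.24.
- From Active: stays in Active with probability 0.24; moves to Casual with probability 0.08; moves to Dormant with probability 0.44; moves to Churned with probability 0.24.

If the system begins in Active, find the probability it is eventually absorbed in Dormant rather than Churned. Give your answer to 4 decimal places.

0.6344

Let h(s) be the probability of absorption at Dormant starting from transient state s. Then h(Dormant) = 1 and h(Churned) = 0. By first-step analysis:
h(Casual) = 0.24·1 + 0.24·0 + 0.4·h(Casual) + 0.12·h(Active)
h(Active) = 0.44·1 + 0.24·0 + 0.08·h(Casual) + 0.24·h(Active)
Solving: h(Casual) = 0.5269, h(Active) = 0.6344.
Starting from Active, the probability is 0.6344.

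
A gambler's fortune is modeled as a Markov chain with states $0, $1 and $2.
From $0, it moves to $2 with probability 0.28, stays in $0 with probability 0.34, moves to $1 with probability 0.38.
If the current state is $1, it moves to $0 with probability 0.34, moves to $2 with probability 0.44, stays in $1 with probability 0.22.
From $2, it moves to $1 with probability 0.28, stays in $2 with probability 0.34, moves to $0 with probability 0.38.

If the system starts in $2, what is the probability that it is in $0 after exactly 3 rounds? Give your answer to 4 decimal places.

Propagate the distribution vector 3 rounds from $2.
After 0 rounds: (0.0000, 0.0000, 1.0000)
After 1 round: (0.3800, 0.2800, 0.3400)
After 2 rounds: (0.3536, 0.3012, 0.3452)
After 3 rounds: (0.3538, 0.2973, 0.3489)
P(in $0 after 3 rounds) = 0.3538

0.3538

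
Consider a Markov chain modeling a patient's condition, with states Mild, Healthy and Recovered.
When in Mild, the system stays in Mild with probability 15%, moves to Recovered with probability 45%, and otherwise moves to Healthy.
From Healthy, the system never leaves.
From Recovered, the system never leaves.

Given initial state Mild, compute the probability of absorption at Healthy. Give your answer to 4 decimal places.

Let h(s) be the probability of absorption at Healthy starting from transient state s. Then h(Healthy) = 1 and h(Recovered) = 0. By first-step analysis:
h(Mild) = 0.15·h(Mild) + 0.4·1 + 0.45·0
Solving: h(Mild) = 0.4706.
Starting from Mild, the probability is 0.4706.

0.4706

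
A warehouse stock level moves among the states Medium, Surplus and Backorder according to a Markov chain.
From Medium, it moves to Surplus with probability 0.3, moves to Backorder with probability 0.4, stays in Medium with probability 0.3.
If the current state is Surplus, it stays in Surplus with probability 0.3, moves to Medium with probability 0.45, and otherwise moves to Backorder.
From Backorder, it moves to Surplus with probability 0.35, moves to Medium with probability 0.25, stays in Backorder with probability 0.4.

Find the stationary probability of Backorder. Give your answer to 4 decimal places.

0.3524

Let the stationary distribution be π with π = πP and π_1 + π_2 + π_3 = 1.
π_1 = 0.3·π_1 + 0.45·π_2 + 0.25·π_3
π_2 = 0.3·π_1 + 0.3·π_2 + 0.35·π_3
Solving with the normalization constraint gives π = (0.3300, 0.3176, 0.3524).
So the stationary probability of Backorder is 0.3524.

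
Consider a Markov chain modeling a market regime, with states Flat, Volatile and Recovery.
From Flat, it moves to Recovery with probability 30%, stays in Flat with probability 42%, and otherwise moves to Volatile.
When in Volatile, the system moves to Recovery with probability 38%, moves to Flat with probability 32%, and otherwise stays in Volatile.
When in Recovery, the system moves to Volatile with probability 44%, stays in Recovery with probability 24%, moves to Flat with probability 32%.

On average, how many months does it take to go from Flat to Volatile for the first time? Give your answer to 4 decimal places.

Let t(s) be the expected number of months to first reach Volatile from state s, with t(Volatile) = 0. Conditioning on the first month:
t(Flat) = 1 + 0.42·t(Flat) + 0.3·t(Recovery)
t(Recovery) = 1 + 0.32·t(Flat) + 0.24·t(Recovery)
Solving: t(Flat) = 3.0742, t(Recovery) = 2.6102.
Expected months from Flat to Volatile: 3.0742.

3.0742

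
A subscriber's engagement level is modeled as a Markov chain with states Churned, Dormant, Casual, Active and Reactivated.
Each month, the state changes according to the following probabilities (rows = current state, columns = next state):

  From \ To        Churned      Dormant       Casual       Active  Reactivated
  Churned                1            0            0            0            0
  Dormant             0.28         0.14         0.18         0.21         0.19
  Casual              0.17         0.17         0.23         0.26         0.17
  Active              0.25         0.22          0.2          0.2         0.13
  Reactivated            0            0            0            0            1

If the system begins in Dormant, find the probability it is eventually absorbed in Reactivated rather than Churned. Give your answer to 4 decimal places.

Let h(s) be the probability of absorption at Reactivated starting from transient state s. Then h(Reactivated) = 1 and h(Churned) = 0. By first-step analysis:
h(Dormant) = 0.28·0 + 0.14·h(Dormant) + 0.18·h(Casual) + 0.21·h(Active) + 0.19·1
h(Casual) = 0.17·0 + 0.17·h(Dormant) + 0.23·h(Casual) + 0.26·h(Active) + 0.17·1
h(Active) = 0.25·0 + 0.22·h(Dormant) + 0.2·h(Casual) + 0.2·h(Active) + 0.13·1
Solving: h(Dormant) = 0.4070, h(Casual) = 0.4405, h(Active) = 0.3846.
Starting from Dormant, the probability is 0.4070.

0.4070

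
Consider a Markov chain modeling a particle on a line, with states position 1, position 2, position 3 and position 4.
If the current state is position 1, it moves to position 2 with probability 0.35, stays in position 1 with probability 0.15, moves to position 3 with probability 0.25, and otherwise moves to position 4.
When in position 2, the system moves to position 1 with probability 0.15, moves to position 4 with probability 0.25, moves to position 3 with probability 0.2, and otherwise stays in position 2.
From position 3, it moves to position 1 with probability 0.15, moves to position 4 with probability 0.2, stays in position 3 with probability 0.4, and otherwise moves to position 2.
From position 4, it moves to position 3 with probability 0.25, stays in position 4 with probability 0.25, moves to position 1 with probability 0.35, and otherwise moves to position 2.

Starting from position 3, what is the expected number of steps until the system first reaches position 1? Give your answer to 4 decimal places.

5.1302

Let t(s) be the expected number of steps to first reach position 1 from state s, with t(position 1) = 0. Conditioning on the first step:
t(position 2) = 1 + 0.4·t(position 2) + 0.2·t(position 3) + 0.25·t(position 4)
t(position 3) = 1 + 0.25·t(position 2) + 0.4·t(position 3) + 0.2·t(position 4)
t(position 4) = 1 + 0.15·t(position 2) + 0.25·t(position 3) + 0.25·t(position 4)
Solving: t(position 2) = 5.0671, t(position 3) = 5.1302, t(position 4) = 4.0568.
Expected steps from position 3 to position 1: 5.1302.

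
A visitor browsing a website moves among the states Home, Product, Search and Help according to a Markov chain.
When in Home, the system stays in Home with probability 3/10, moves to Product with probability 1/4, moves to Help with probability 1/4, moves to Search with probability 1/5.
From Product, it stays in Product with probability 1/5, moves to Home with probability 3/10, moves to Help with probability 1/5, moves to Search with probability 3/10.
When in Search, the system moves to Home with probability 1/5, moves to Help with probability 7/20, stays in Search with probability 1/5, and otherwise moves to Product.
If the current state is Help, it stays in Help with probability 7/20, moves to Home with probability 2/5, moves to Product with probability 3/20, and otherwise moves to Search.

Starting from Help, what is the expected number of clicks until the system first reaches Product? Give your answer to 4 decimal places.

Let t(s) be the expected number of clicks to first reach Product from state s, with t(Product) = 0. Conditioning on the first click:
t(Home) = 1 + 0.3·t(Home) + 0.2·t(Search) + 0.25·t(Help)
t(Search) = 1 + 0.2·t(Home) + 0.2·t(Search) + 0.35·t(Help)
t(Help) = 1 + 0.4·t(Home) + 0.1·t(Search) + 0.35·t(Help)
Solving: t(Home) = 4.5387, t(Search) = 4.5885, t(Help) = 5.0374.
Expected clicks from Help to Product: 5.0374.

5.0374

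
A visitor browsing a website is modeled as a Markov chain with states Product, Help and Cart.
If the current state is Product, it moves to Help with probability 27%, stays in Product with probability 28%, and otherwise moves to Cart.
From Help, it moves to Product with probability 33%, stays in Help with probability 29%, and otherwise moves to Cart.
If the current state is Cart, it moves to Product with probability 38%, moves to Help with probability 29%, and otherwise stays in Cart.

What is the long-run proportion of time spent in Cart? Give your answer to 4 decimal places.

0.3841

Let the stationary distribution be π with π = πP and π_1 + π_2 + π_3 = 1.
π_1 = 0.28·π_1 + 0.33·π_2 + 0.38·π_3
π_2 = 0.27·π_1 + 0.29·π_2 + 0.29·π_3
Solving with the normalization constraint gives π = (0.3326, 0.2833, 0.3841).
So the stationary probability of Cart is 0.3841.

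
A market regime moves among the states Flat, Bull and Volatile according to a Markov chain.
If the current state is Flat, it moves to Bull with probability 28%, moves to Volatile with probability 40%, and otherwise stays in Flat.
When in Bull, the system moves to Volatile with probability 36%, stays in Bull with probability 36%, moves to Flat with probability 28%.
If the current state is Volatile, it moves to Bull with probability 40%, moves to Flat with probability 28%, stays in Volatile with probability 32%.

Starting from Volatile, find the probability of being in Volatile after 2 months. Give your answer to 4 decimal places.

Sum over the intermediate state after 1 month:
P = P(Volatile→Flat)·P(Flat→Volatile) + P(Volatile→Bull)·P(Bull→Volatile) + P(Volatile→Volatile)·P(Volatile→Volatile)
  = 0.28×0.4 + 0.4×0.36 + 0.32×0.32
  = 0.1120 + 0.1440 + 0.1024 = 0.3584

0.3584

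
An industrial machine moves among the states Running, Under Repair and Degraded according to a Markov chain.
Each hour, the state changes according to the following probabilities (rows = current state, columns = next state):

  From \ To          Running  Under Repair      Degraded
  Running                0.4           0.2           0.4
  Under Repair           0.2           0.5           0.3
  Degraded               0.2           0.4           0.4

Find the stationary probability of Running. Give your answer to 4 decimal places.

0.2500

Let the stationary distribution be π with π = πP and π_1 + π_2 + π_3 = 1.
π_1 = 0.4·π_1 + 0.2·π_2 + 0.2·π_3
π_2 = 0.2·π_1 + 0.5·π_2 + 0.4·π_3
Solving with the normalization constraint gives π = (0.2500, 0.3889, 0.3611).
So the stationary probability of Running is 0.2500.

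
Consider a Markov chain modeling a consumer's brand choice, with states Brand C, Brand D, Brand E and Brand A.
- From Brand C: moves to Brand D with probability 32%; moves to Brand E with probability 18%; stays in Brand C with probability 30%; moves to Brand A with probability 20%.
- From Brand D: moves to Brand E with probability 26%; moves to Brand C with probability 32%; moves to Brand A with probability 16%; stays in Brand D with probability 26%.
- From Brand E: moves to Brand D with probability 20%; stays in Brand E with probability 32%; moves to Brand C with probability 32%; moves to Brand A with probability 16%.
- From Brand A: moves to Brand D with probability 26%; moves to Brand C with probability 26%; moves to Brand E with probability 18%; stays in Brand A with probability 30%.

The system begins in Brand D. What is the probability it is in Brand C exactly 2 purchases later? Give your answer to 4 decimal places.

0.3040

Propagate the distribution vector 2 purchases from Brand D.
After 0 purchases: (0.0000, 1.0000, 0.0000, 0.0000)
After 1 purchase: (0.3200, 0.2600, 0.2600, 0.1600)
After 2 purchases: (0.3040, 0.2636, 0.2372, 0.1952)
P(in Brand C after 2 purchases) = 0.3040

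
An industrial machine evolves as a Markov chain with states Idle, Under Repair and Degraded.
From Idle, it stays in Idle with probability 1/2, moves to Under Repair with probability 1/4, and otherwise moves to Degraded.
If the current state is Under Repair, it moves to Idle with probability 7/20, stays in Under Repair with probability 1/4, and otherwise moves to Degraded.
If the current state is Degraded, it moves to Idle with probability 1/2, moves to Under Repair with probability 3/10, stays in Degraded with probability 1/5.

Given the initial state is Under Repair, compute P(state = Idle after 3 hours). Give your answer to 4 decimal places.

0.4595

Propagate the distribution vector 3 hours from Under Repair.
After 0 hours: (0.0000, 1.0000, 0.0000)
After 1 hour: (0.3500, 0.2500, 0.4000)
After 2 hours: (0.4625, 0.2700, 0.2675)
After 3 hours: (0.4595, 0.2634, 0.2771)
P(in Idle after 3 hours) = 0.4595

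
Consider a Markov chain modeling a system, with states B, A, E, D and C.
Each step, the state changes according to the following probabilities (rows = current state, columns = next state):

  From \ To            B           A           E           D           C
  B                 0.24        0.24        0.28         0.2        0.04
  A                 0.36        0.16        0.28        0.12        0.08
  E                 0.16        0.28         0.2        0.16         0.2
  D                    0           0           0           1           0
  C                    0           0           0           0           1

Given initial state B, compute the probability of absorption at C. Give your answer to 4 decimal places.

0.3466

Let h(s) be the probability of absorption at C starting from transient state s. Then h(C) = 1 and h(D) = 0. By first-step analysis:
h(B) = 0.24·h(B) + 0.24·h(A) + 0.28·h(E) + 0.2·0 + 0.04·1
h(A) = 0.36·h(B) + 0.16·h(A) + 0.28·h(E) + 0.12·0 + 0.08·1
h(E) = 0.16·h(B) + 0.28·h(A) + 0.2·h(E) + 0.16·0 + 0.2·1
Solving: h(B) = 0.3466, h(A) = 0.3965, h(E) = 0.4581.
Starting from B, the probability is 0.3466.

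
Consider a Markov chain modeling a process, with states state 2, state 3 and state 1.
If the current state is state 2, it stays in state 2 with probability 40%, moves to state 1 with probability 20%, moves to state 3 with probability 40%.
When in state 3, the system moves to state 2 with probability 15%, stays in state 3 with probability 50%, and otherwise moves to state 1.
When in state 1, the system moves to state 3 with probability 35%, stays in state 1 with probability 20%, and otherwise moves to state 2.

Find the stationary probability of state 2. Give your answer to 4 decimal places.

0.3058

Let the stationary distribution be π with π = πP and π_1 + π_2 + π_3 = 1.
π_1 = 0.4·π_1 + 0.15·π_2 + 0.45·π_3
π_2 = 0.4·π_1 + 0.5·π_2 + 0.35·π_3
Solving with the normalization constraint gives π = (0.3058, 0.4298, 0.2645).
So the stationary probability of state 2 is 0.3058.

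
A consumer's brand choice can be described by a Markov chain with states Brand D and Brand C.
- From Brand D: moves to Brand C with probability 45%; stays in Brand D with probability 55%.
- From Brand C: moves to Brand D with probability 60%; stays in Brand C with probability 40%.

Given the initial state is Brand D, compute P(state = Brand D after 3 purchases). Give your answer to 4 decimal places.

0.5714

Propagate the distribution vector 3 purchases from Brand D.
After 0 purchases: (1.0000, 0.0000)
After 1 purchase: (0.5500, 0.4500)
After 2 purchases: (0.5725, 0.4275)
After 3 purchases: (0.5714, 0.4286)
P(in Brand D after 3 purchases) = 0.5714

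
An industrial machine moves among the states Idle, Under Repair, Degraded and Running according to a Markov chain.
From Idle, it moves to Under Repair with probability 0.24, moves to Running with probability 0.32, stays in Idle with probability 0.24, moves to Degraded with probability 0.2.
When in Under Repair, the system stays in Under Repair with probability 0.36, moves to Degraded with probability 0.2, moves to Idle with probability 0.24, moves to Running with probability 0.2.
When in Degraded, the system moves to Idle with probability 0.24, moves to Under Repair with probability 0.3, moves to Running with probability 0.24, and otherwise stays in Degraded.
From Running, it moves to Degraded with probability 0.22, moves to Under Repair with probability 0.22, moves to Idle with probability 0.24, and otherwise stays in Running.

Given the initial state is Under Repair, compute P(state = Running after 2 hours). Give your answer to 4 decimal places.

Propagate the distribution vector 2 hours from Under Repair.
After 0 hours: (0.0000, 1.0000, 0.0000, 0.0000)
After 1 hour: (0.2400, 0.3600, 0.2000, 0.2000)
After 2 hours: (0.2400, 0.2912, 0.2080, 0.2608)
P(in Running after 2 hours) = 0.2608

0.2608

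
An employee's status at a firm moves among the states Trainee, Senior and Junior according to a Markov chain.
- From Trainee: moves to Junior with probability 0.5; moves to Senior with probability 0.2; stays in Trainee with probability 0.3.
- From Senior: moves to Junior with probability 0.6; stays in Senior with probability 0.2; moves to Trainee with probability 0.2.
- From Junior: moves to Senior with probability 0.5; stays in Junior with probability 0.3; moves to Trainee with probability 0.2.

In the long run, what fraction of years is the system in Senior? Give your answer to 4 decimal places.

0.3333

Let the stationary distribution be π with π = πP and π_1 + π_2 + π_3 = 1.
π_1 = 0.3·π_1 + 0.2·π_2 + 0.2·π_3
π_2 = 0.2·π_1 + 0.2·π_2 + 0.5·π_3
Solving with the normalization constraint gives π = (0.2222, 0.3333, 0.4444).
So the stationary probability of Senior is 0.3333.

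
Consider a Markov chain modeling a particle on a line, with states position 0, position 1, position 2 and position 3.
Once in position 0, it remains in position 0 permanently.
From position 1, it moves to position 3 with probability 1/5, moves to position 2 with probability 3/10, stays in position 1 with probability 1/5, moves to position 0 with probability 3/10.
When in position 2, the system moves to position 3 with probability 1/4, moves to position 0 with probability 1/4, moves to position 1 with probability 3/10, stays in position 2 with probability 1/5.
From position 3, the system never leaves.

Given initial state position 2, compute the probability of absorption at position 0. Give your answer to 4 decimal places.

0.5273

Let h(s) be the probability of absorption at position 0 starting from transient state s. Then h(position 0) = 1 and h(position 3) = 0. By first-step analysis:
h(position 1) = 0.3·1 + 0.2·h(position 1) + 0.3·h(position 2) + 0.2·0
h(position 2) = 0.25·1 + 0.3·h(position 1) + 0.2·h(position 2) + 0.25·0
Solving: h(position 1) = 0.5727, h(position 2) = 0.5273.
Starting from position 2, the probability is 0.5273.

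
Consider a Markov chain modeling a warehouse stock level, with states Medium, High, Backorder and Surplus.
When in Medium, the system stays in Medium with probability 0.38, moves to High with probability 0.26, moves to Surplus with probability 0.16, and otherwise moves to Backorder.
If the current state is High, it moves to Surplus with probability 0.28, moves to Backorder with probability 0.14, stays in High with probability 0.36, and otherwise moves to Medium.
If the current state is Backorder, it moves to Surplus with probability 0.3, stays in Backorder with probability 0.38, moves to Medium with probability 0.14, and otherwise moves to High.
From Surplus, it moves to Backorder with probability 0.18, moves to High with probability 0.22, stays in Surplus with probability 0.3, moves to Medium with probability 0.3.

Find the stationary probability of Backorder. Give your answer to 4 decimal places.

0.2187

Let the stationary distribution be π with π = πP and π_1 + π_2 + π_3 + π_4 = 1.
π_1 = 0.38·π_1 + 0.22·π_2 + 0.14·π_3 + 0.3·π_4
π_2 = 0.26·π_1 + 0.36·π_2 + 0.18·π_3 + 0.22·π_4
π_3 = 0.2·π_1 + 0.14·π_2 + 0.38·π_3 + 0.18·π_4
Solving with the normalization constraint gives π = (0.2656, 0.2580, 0.2187, 0.2577).
So the stationary probability of Backorder is 0.2187.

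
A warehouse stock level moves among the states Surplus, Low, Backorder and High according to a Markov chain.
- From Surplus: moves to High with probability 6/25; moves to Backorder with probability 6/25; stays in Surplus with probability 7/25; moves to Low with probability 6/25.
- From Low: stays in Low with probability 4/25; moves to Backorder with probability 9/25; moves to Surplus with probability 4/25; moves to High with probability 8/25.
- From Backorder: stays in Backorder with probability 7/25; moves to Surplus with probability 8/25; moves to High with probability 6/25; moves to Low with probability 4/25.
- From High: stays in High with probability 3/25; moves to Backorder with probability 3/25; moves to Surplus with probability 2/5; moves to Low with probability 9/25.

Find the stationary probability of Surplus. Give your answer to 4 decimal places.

Let the stationary distribution be π with π = πP and π_1 + π_2 + π_3 + π_4 = 1.
π_1 = 0.28·π_1 + 0.16·π_2 + 0.32·π_3 + 0.4·π_4
π_2 = 0.24·π_1 + 0.16·π_2 + 0.16·π_3 + 0.36·π_4
π_3 = 0.24·π_1 + 0.36·π_2 + 0.28·π_3 + 0.12·π_4
Solving with the normalization constraint gives π = (0.2902, 0.2293, 0.2498, 0.2307).
So the stationary probability of Surplus is 0.2902.

0.2902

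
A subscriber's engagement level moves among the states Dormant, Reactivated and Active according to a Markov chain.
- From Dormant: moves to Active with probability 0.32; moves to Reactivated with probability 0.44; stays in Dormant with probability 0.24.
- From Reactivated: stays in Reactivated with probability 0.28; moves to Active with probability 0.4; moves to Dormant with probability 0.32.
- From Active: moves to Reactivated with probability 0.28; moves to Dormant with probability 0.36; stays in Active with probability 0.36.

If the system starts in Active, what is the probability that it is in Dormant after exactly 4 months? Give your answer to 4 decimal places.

0.3097

Propagate the distribution vector 4 months from Active.
After 0 months: (0.0000, 0.0000, 1.0000)
After 1 month: (0.3600, 0.2800, 0.3600)
After 2 months: (0.3056, 0.3376, 0.3568)
After 3 months: (0.3098, 0.3289, 0.3613)
After 4 months: (0.3097, 0.3296, 0.3608)
P(in Dormant after 4 months) = 0.3097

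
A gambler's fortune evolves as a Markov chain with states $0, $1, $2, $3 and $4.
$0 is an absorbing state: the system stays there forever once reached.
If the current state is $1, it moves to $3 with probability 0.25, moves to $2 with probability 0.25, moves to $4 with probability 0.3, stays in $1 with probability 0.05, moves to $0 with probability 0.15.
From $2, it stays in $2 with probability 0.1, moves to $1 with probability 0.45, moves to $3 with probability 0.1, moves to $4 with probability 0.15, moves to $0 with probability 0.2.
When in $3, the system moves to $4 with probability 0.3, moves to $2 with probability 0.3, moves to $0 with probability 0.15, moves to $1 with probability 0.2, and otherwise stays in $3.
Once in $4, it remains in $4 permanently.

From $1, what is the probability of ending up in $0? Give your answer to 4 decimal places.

0.3772

Let h(s) be the probability of absorption at $0 starting from transient state s. Then h($0) = 1 and h($4) = 0. By first-step analysis:
h($1) = 0.15·1 + 0.05·h($1) + 0.25·h($2) + 0.25·h($3) + 0.3·0
h($2) = 0.2·1 + 0.45·h($1) + 0.1·h($2) + 0.1·h($3) + 0.15·0
h($3) = 0.15·1 + 0.2·h($1) + 0.3·h($2) + 0.05·h($3) + 0.3·0
Solving: h($1) = 0.3772, h($2) = 0.4531, h($3) = 0.3804.
Starting from $1, the probability is 0.3772.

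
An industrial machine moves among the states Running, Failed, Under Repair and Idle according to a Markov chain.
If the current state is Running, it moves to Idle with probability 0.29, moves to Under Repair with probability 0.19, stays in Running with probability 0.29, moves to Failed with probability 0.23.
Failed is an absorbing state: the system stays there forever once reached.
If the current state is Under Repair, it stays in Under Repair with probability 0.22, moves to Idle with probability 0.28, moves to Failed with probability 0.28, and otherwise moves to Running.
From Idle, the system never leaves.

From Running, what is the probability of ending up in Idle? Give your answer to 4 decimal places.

Let h(s) be the probability of absorption at Idle starting from transient state s. Then h(Idle) = 1 and h(Failed) = 0. By first-step analysis:
h(Running) = 0.29·h(Running) + 0.23·0 + 0.19·h(Under Repair) + 0.29·1
h(Under Repair) = 0.22·h(Running) + 0.28·0 + 0.22·h(Under Repair) + 0.28·1
Solving: h(Running) = 0.5457, h(Under Repair) = 0.5129.
Starting from Running, the probability is 0.5457.

0.5457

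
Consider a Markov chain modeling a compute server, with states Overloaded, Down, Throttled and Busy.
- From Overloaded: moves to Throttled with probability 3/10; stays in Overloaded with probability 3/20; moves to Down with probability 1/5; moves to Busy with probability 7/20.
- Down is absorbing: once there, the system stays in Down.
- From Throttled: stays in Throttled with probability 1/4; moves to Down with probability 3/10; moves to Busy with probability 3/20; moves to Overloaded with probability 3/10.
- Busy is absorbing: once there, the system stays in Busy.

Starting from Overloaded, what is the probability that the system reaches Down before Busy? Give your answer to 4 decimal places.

0.4384

Let h(s) be the probability of absorption at Down starting from transient state s. Then h(Down) = 1 and h(Busy) = 0. By first-step analysis:
h(Overloaded) = 0.15·h(Overloaded) + 0.2·1 + 0.3·h(Throttled) + 0.35·0
h(Throttled) = 0.3·h(Overloaded) + 0.3·1 + 0.25·h(Throttled) + 0.15·0
Solving: h(Overloaded) = 0.4384, h(Throttled) = 0.5753.
Starting from Overloaded, the probability is 0.4384.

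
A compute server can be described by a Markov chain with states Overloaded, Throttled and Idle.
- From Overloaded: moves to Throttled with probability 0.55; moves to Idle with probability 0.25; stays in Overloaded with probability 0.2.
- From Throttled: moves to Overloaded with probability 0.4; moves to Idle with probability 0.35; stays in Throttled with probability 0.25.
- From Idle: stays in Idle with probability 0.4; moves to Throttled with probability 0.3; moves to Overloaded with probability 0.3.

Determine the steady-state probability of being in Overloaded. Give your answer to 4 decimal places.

Let the stationary distribution be π with π = πP and π_1 + π_2 + π_3 = 1.
π_1 = 0.2·π_1 + 0.4·π_2 + 0.3·π_3
π_2 = 0.55·π_1 + 0.25·π_2 + 0.3·π_3
Solving with the normalization constraint gives π = (0.3053, 0.3584, 0.3363).
So the stationary probability of Overloaded is 0.3053.

0.3053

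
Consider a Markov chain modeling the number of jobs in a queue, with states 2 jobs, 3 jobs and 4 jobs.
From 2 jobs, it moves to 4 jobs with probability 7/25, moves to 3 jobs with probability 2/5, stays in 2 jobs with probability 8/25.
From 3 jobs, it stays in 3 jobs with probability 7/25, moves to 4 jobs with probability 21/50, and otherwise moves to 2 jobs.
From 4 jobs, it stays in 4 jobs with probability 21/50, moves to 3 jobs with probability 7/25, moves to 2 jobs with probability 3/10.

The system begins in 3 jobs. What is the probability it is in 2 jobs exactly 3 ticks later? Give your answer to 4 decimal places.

Propagate the distribution vector 3 ticks from 3 jobs.
After 0 ticks: (0.0000, 1.0000, 0.0000)
After 1 tick: (0.3000, 0.2800, 0.4200)
After 2 ticks: (0.3060, 0.3160, 0.3780)
After 3 ticks: (0.3061, 0.3167, 0.3772)
P(in 2 jobs after 3 ticks) = 0.3061

0.3061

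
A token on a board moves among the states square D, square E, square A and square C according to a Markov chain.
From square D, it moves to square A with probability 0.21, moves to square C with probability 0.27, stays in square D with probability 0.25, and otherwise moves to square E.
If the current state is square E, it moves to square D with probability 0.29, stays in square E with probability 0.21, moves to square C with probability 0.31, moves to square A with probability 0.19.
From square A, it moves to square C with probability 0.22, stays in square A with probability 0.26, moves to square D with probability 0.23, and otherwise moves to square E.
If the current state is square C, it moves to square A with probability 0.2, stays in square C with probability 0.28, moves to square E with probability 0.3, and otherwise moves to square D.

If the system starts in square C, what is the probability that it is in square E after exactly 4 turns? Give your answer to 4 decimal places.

Propagate the distribution vector 4 turns from square C.
After 0 turns: (0.0000, 0.0000, 0.0000, 1.0000)
After 1 turn: (0.2200, 0.3000, 0.2000, 0.2800)
After 2 turns: (0.2496, 0.2644, 0.2112, 0.2748)
After 3 turns: (0.2481, 0.2666, 0.2125, 0.2728)
After 4 turns: (0.2482, 0.2664, 0.2126, 0.2728)
P(in square E after 4 turns) = 0.2664

0.2664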